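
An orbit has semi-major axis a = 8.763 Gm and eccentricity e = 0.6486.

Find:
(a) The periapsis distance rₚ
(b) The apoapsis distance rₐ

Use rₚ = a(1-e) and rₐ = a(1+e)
a = 8.763 Gm = 8.763 × 10^9 m
e = 0.6486:  1 − e = 0.3514,  1 + e = 1.6486
(a) rₚ = a(1 − e) = 8.763 × 10^9 m × 0.3514 = 3.07932 × 10^9 m ≈ 3.079 Gm
(b) rₐ = a(1 + e) = 8.763 × 10^9 m × 1.6486 = 1.44467 × 10^10 m ≈ 14.45 Gm

Final answer:
(a) rₚ = 3.079 Gm
(b) rₐ = 14.45 Gm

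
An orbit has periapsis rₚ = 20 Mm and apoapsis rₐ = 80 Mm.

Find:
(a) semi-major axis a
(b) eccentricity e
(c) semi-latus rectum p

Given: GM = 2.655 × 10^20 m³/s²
rₚ = 20 Mm = 2 × 10^7 m
rₐ = 80 Mm = 8 × 10^7 m
GM = 2.655 × 10^20 m³/s²
a = (rₚ + rₐ)/2 = 5 × 10^7 m
e = (rₐ − rₚ)/(rₐ + rₚ) = (6 × 10^7) / (1 × 10^8) = 0.6
(a) a = 5 × 10^7 m ≈ 50 Mm
(b) e = 0.6 ≈ 0.6
(c) 1 − e² = 0.64;  p = a(1 − e²) = 5 × 10^7 × 0.64 = 3.2 × 10^7 m ≈ 32 Mm

Final answer:
(a) semi-major axis a = 50 Mm
(b) eccentricity e = 0.6
(c) semi-latus rectum p = 32 Mm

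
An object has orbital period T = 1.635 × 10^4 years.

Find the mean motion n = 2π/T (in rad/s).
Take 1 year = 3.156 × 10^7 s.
T = 1.635 × 10^4 years = 5.16006 × 10^11 s
n = 2π / (5.16006 × 10^11 s) = 1.21766 × 10^-11 rad/s ≈ 1.218 × 10^-11 rad/s

Final answer: n = 1.218 × 10^-11 rad/s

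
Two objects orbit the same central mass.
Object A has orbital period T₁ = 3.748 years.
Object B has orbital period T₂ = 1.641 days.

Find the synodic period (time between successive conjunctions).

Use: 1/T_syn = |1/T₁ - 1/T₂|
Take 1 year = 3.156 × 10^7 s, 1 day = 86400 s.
T₁ = 3.748 years = 1.18287 × 10^8 s
T₂ = 1.641 days = 141782 s
1/T₁ = 8.45402 × 10^-9 s⁻¹
1/T₂ = 7.05306 × 10^-6 s⁻¹
|1/T₁ − 1/T₂| = 7.04461 × 10^-6 s⁻¹
T_syn = 1 / |1/T₁ − 1/T₂| = 141953 s ≈ 1.643 days

Final answer: T_syn = 1.643 days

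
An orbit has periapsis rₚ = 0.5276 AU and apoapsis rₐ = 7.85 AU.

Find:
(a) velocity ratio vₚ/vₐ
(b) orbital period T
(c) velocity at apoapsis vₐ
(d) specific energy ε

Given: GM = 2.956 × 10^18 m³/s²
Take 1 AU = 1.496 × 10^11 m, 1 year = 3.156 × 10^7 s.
rₚ = 0.5276 AU = 7.8929 × 10^10 m
rₐ = 7.85 AU = 1.17436 × 10^12 m
GM = 2.956 × 10^18 m³/s²
a = (rₚ + rₐ)/2 = 6.26644 × 10^11 m
e = (rₐ − rₚ)/(rₐ + rₚ) = (1.09543 × 10^12) / (1.25329 × 10^12) = 0.874045
(a) vₚ/vₐ = rₐ/rₚ (angular momentum) = (1.17436 × 10^12) / (7.8929 × 10^10) = 14.8787 ≈ 14.88
(b) a³ = 2.46073 × 10^35 m³;  T = 2π √(a³/GM) = 2π × 2.88522 × 10^8 s = 1.81284 × 10^9 s ≈ 57.44 years
(c) vₐ² = GM (2/rₐ − 1/a) = 2.956 × 10^18 × (1.70306 × 10^-12 − 1.5958 × 10^-12) = 317043 m²/s²;  vₐ = 563.066 m/s ≈ 0.1188 AU/year
(d) 2a = 1.25329 × 10^12 m;  ε = −GM/(2a) = -2.35859 × 10^6 J/kg ≈ -2.359 MJ/kg

Final answer:
(a) velocity ratio vₚ/vₐ = 14.88
(b) orbital period T = 57.44 years
(c) velocity at apoapsis vₐ = 0.1188 AU/year
(d) specific energy ε = -2.359 MJ/kg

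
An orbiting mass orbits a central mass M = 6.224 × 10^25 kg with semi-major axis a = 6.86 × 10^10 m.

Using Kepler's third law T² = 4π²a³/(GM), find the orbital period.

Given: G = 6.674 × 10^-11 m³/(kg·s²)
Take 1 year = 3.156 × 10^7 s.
M = 6.224 × 10^25 kg
GM = G × M = 6.674 × 10^-11 × 6.224 × 10^25 = 4.1539 × 10^15 m³/s²
a = 6.86 × 10^10 m
a³ = 3.22829 × 10^32 m³
T = 2π √(a³/GM) = 2π √((3.22829 × 10^32) / (4.1539 × 10^15)) = 2π × 2.78778 × 10^8 s
T = 1.75161 × 10^9 s ≈ 55.5 years

Final answer: 55.5 years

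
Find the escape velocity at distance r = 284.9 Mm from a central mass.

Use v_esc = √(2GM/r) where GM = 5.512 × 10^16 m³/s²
r = 284.9 Mm = 2.849 × 10^8 m
GM = 5.512 × 10^16 m³/s²
2GM/r = 2 × (5.512 × 10^16) / (2.849 × 10^8) = 3.86943 × 10^8 m²/s²
v_esc = √(2GM/r) = 19670.9 m/s ≈ 19.67 km/s

Final answer: 19.67 km/s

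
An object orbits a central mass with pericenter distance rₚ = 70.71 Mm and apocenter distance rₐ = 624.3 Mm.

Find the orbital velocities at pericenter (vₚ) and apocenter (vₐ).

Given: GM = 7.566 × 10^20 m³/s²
rₚ = 70.71 Mm = 7.071 × 10^7 m
rₐ = 624.3 Mm = 6.243 × 10^8 m
GM = 7.566 × 10^20 m³/s²
a = (rₚ + rₐ)/2 = 3.47505 × 10^8 m
Vis-viva: v² = GM (2/r − 1/a)
vₚ² = 7.566 × 10^20 × (2.82845 × 10^-8 − 2.87766 × 10^-9) = 1.92228 × 10^13 m²/s²
vₚ = 4.38439 × 10^6 m/s ≈ 4384 km/s
vₐ² = 7.566 × 10^20 × (3.20359 × 10^-9 − 2.87766 × 10^-9) = 2.466 × 10^11 m²/s²
vₐ = 496588 m/s ≈ 496.6 km/s

Final answer: vₚ = 4384 km/s, vₐ = 496.6 km/s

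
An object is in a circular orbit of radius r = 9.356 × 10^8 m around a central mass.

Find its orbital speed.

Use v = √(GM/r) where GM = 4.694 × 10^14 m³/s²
r = 9.356 × 10^8 m
GM = 4.694 × 10^14 m³/s²
GM/r = (4.694 × 10^14) / (9.356 × 10^8) = 501710 m²/s²
v = √(GM/r) = 708.315 m/s ≈ 708.3 m/s

Final answer: 708.3 m/s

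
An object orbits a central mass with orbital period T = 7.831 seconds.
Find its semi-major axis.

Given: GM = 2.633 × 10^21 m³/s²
T = 7.831 seconds
GM = 2.633 × 10^21 m³/s²
Kepler's third law: a³ = GM T² / (4π²)
T² = 61.3246 s²
a³ = (2.633 × 10^21) × 61.3246 / (4π²) = 4.09002 × 10^21 m³
a = (a³)^(1/3) = 1.59922 × 10^7 m ≈ 15.99 Mm

Final answer: 15.99 Mm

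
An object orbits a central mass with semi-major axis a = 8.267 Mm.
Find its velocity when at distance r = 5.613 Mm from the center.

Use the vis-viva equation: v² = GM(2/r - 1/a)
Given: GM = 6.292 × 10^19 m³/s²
a = 8.267 Mm = 8.267 × 10^6 m
r = 5.613 Mm = 5.613 × 10^6 m
GM = 6.292 × 10^19 m³/s²
2/r − 1/a = 3.56316 × 10^-7 − 1.20963 × 10^-7 = 2.35353 × 10^-7 m⁻¹
v² = GM (2/r − 1/a) = 1.48084 × 10^13 m²/s²
v = 3.84817 × 10^6 m/s ≈ 3848 km/s

Final answer: 3848 km/s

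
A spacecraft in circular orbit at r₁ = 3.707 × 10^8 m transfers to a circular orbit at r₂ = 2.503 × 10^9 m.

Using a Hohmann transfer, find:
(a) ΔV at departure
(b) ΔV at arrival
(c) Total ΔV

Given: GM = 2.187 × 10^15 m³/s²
r₁ = 3.707 × 10^8 m
r₂ = 2.503 × 10^9 m
GM = 2.187 × 10^15 m³/s²
Transfer ellipse: a_t = (r₁ + r₂)/2 = 1.43685 × 10^9 m
Circular speed at r₁: v₁ = √(GM/r₁) = 2428.92 m/s
Transfer speed at r₁ (periapsis): v₁ₜ = √(GM(2/r₁ − 1/a_t)) = 3205.81 m/s
(a) ΔV₁ = v₁ₜ − v₁ = 776.891 m/s ≈ 776.9 m/s
Circular speed at r₂: v₂ = √(GM/r₂) = 934.747 m/s
Transfer speed at r₂ (apoapsis): v₂ₜ = √(GM(2/r₂ − 1/a_t)) = 474.788 m/s
(b) ΔV₂ = v₂ − v₂ₜ = 459.959 m/s ≈ 460 m/s
(c) ΔV_total = ΔV₁ + ΔV₂ = 1236.85 m/s ≈ 1.237 km/s

Final answer:
(a) ΔV₁ = 776.9 m/s
(b) ΔV₂ = 460 m/s
(c) ΔV_total = 1.237 km/s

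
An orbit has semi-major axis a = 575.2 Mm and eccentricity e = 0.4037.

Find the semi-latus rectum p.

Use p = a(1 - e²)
a = 575.2 Mm = 5.752 × 10^8 m
e = 0.4037,  e² = 0.162974,  1 − e² = 0.837026
p = a(1 − e²) = 5.752 × 10^8 m × 0.837026 = 4.81458 × 10^8 m ≈ 481.5 Mm

Final answer: p = 481.5 Mm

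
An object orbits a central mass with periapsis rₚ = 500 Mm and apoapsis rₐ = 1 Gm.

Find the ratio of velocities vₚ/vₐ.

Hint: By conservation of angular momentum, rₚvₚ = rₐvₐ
rₚ = 500 Mm = 5 × 10^8 m
rₐ = 1 Gm = 1 × 10^9 m
rₚvₚ = rₐvₐ  ⇒  vₚ/vₐ = rₐ/rₚ
vₚ/vₐ = (1 × 10^9) / (5 × 10^8) = 2

Final answer: vₚ/vₐ = 2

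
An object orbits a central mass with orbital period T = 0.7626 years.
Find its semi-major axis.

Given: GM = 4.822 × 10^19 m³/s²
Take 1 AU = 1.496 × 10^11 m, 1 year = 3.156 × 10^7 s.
T = 0.7626 years = 2.40677 × 10^7 s
GM = 4.822 × 10^19 m³/s²
Kepler's third law: a³ = GM T² / (4π²)
T² = 5.79252 × 10^14 s²
a³ = (4.822 × 10^19) × (5.79252 × 10^14) / (4π²) = 7.07514 × 10^32 m³
a = (a³)^(1/3) = 8.9107 × 10^10 m ≈ 0.5956 AU

Final answer: 0.5956 AU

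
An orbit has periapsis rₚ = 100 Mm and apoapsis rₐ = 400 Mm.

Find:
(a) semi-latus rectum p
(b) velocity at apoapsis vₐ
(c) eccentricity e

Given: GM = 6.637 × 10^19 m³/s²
rₚ = 100 Mm = 1 × 10^8 m
rₐ = 400 Mm = 4 × 10^8 m
GM = 6.637 × 10^19 m³/s²
a = (rₚ + rₐ)/2 = 2.5 × 10^8 m
e = (rₐ − rₚ)/(rₐ + rₚ) = (3 × 10^8) / (5 × 10^8) = 0.6
(a) 1 − e² = 0.64;  p = a(1 − e²) = 2.5 × 10^8 × 0.64 = 1.6 × 10^8 m ≈ 160 Mm
(b) vₐ² = GM (2/rₐ − 1/a) = 6.637 × 10^19 × (5 × 10^-9 − 4 × 10^-9) = 6.637 × 10^10 m²/s²;  vₐ = 257624 m/s ≈ 257.6 km/s
(c) e = 0.6 ≈ 0.6

Final answer:
(a) semi-latus rectum p = 160 Mm
(b) velocity at apoapsis vₐ = 257.6 km/s
(c) eccentricity e = 0.6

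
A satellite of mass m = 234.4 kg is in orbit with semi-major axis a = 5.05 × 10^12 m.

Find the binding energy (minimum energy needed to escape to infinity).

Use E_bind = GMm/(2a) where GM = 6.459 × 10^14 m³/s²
a = 5.05 × 10^12 m
GM = 6.459 × 10^14 m³/s²
m = 234.4 kg
GMm = 6.459 × 10^14 × 234.4 = 1.51399 × 10^17 m³·kg/s²
2a = 1.01 × 10^13 m
E_bind = GMm/(2a) = 14990 J ≈ 14.99 kJ

Final answer: 14.99 kJ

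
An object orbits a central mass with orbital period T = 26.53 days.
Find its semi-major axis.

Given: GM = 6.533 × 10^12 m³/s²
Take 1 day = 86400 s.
T = 26.53 days = 2.29219 × 10^6 s
GM = 6.533 × 10^12 m³/s²
Kepler's third law: a³ = GM T² / (4π²)
T² = 5.25414 × 10^12 s²
a³ = (6.533 × 10^12) × (5.25414 × 10^12) / (4π²) = 8.69471 × 10^23 m³
a = (a³)^(1/3) = 9.54447 × 10^7 m ≈ 9.544 × 10^7 m

Final answer: 9.544 × 10^7 m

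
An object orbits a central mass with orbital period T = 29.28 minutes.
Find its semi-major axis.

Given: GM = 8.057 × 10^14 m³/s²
T = 29.28 minutes = 1756.8 s
GM = 8.057 × 10^14 m³/s²
Kepler's third law: a³ = GM T² / (4π²)
T² = 3.08635 × 10^6 s²
a³ = (8.057 × 10^14) × (3.08635 × 10^6) / (4π²) = 6.29881 × 10^19 m³
a = (a³)^(1/3) = 3.97881 × 10^6 m ≈ 3.979 Mm

Final answer: 3.979 Mm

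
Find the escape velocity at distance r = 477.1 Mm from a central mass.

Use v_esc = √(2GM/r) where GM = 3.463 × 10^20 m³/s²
r = 477.1 Mm = 4.771 × 10^8 m
GM = 3.463 × 10^20 m³/s²
2GM/r = 2 × (3.463 × 10^20) / (4.771 × 10^8) = 1.45169 × 10^12 m²/s²
v_esc = √(2GM/r) = 1.20486 × 10^6 m/s ≈ 1205 km/s

Final answer: 1205 km/s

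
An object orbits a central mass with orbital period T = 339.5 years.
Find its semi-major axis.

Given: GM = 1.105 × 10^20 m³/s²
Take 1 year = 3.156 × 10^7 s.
T = 339.5 years = 1.07146 × 10^10 s
GM = 1.105 × 10^20 m³/s²
Kepler's third law: a³ = GM T² / (4π²)
T² = 1.14803 × 10^20 s²
a³ = (1.105 × 10^20) × (1.14803 × 10^20) / (4π²) = 3.21334 × 10^38 m³
a = (a³)^(1/3) = 6.84939 × 10^12 m ≈ 6.849 Tm

Final answer: 6.849 Tm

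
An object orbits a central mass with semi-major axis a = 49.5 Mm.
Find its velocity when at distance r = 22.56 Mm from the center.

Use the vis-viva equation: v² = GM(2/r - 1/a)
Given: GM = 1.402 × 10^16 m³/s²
a = 49.5 Mm = 4.95 × 10^7 m
r = 22.56 Mm = 2.256 × 10^7 m
GM = 1.402 × 10^16 m³/s²
2/r − 1/a = 8.86525 × 10^-8 − 2.0202 × 10^-8 = 6.84505 × 10^-8 m⁻¹
v² = GM (2/r − 1/a) = 9.59675 × 10^8 m²/s²
v = 30978.6 m/s ≈ 30.98 km/s

Final answer: 30.98 km/s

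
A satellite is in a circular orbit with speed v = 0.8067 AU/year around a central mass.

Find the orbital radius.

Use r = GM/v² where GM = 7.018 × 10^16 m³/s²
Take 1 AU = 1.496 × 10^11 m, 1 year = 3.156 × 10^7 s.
v = 0.8067 AU/year = 3823.9 m/s
GM = 7.018 × 10^16 m³/s²
v² = 1.46222 × 10^7 m²/s²
r = GM/v² = (7.018 × 10^16) / (1.46222 × 10^7) = 4.79954 × 10^9 m ≈ 0.03208 AU

Final answer: 0.03208 AU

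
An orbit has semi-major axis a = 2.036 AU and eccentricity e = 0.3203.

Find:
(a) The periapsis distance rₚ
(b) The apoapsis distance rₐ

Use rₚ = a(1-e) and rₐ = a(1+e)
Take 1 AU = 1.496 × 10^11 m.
a = 2.036 AU = 3.04586 × 10^11 m
e = 0.3203:  1 − e = 0.6797,  1 + e = 1.3203
(a) rₚ = a(1 − e) = 3.04586 × 10^11 m × 0.6797 = 2.07027 × 10^11 m ≈ 1.384 AU
(b) rₐ = a(1 + e) = 3.04586 × 10^11 m × 1.3203 = 4.02144 × 10^11 m ≈ 2.688 AU

Final answer:
(a) rₚ = 1.384 AU
(b) rₐ = 2.688 AU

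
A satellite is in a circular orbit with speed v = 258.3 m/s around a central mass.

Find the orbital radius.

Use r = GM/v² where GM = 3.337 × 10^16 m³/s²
v = 258.3 m/s
GM = 3.337 × 10^16 m³/s²
v² = 66718.9 m²/s²
r = GM/v² = (3.337 × 10^16) / 66718.9 = 5.00158 × 10^11 m ≈ 500.2 Gm

Final answer: 500.2 Gm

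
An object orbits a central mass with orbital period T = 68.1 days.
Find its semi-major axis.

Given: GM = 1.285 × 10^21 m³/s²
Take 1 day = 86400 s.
T = 68.1 days = 5.88384 × 10^6 s
GM = 1.285 × 10^21 m³/s²
Kepler's third law: a³ = GM T² / (4π²)
T² = 3.46196 × 10^13 s²
a³ = (1.285 × 10^21) × (3.46196 × 10^13) / (4π²) = 1.12685 × 10^33 m³
a = (a³)^(1/3) = 1.04061 × 10^11 m ≈ 1.041 × 10^11 m

Final answer: 1.041 × 10^11 m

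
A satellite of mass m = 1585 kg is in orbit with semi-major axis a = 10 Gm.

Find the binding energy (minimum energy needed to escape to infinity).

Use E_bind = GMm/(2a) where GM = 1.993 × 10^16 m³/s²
a = 10 Gm = 1 × 10^10 m
GM = 1.993 × 10^16 m³/s²
m = 1585 kg
GMm = 1.993 × 10^16 × 1585 = 3.1589 × 10^19 m³·kg/s²
2a = 2 × 10^10 m
E_bind = GMm/(2a) = 1.57945 × 10^9 J ≈ 1.579 GJ

Final answer: 1.579 GJ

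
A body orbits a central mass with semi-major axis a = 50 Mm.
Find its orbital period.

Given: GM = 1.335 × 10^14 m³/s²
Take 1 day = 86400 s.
a = 50 Mm = 5 × 10^7 m
GM = 1.335 × 10^14 m³/s²
a³ = 1.25 × 10^23 m³
T = 2π √(a³/GM) = 2π √((1.25 × 10^23) / (1.335 × 10^14)) = 2π × 30599.5 s
T = 192262 s ≈ 2.225 days

Final answer: 2.225 days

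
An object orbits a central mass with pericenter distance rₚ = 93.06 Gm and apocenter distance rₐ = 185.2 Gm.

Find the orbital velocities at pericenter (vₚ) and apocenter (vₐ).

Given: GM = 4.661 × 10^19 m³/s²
rₚ = 93.06 Gm = 9.306 × 10^10 m
rₐ = 185.2 Gm = 1.852 × 10^11 m
GM = 4.661 × 10^19 m³/s²
a = (rₚ + rₐ)/2 = 1.3913 × 10^11 m
Vis-viva: v² = GM (2/r − 1/a)
vₚ² = 4.661 × 10^19 × (2.14915 × 10^-11 − 7.18752 × 10^-12) = 6.66709 × 10^8 m²/s²
vₚ = 25820.7 m/s ≈ 25.82 km/s
vₐ² = 4.661 × 10^19 × (1.07991 × 10^-11 − 7.18752 × 10^-12) = 1.68337 × 10^8 m²/s²
vₐ = 12974.5 m/s ≈ 12.97 km/s

Final answer: vₚ = 25.82 km/s, vₐ = 12.97 km/s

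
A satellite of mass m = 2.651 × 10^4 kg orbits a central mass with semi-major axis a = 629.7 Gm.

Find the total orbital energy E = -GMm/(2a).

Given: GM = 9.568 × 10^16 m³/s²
a = 629.7 Gm = 6.297 × 10^11 m
GM = 9.568 × 10^16 m³/s²
2a = 1.2594 × 10^12 m
GMm = 9.568 × 10^16 × 26510 = 2.53648 × 10^21 m³·kg/s²
E = −GMm/(2a) = -2.01404 × 10^9 J ≈ -2.014 GJ

Final answer: -2.014 GJ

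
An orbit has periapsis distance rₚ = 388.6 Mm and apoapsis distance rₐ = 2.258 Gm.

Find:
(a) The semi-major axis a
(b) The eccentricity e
rₚ = 388.6 Mm = 3.886 × 10^8 m
rₐ = 2.258 Gm = 2.258 × 10^9 m
(a) a = (rₚ + rₐ)/2 = 1.3233 × 10^9 m ≈ 1.323 Gm
(b) e = (rₐ − rₚ)/(rₐ + rₚ) = (1.8694 × 10^9) / (2.6466 × 10^9) = 0.70634

Final answer:
(a) a = 1.323 Gm
(b) e = 0.7063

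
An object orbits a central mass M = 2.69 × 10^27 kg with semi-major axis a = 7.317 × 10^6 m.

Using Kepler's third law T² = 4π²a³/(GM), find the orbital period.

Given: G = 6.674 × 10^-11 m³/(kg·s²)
M = 2.69 × 10^27 kg
GM = G × M = 6.674 × 10^-11 × 2.69 × 10^27 = 1.79531 × 10^17 m³/s²
a = 7.317 × 10^6 m
a³ = 3.91741 × 10^20 m³
T = 2π √(a³/GM) = 2π √((3.91741 × 10^20) / (1.79531 × 10^17)) = 2π × 46.7122 s
T = 293.501 s ≈ 4.892 minutes

Final answer: 4.892 minutes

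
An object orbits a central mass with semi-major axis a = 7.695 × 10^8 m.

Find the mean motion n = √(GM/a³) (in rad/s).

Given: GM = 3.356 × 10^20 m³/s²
a = 7.695 × 10^8 m
GM = 3.356 × 10^20 m³/s²
a³ = 4.55644 × 10^26 m³
GM/a³ = (3.356 × 10^20) / (4.55644 × 10^26) = 7.3654 × 10^-7 s⁻²
n = √(GM/a³) = 0.000858219 rad/s ≈ 0.0008582 rad/s

Final answer: n = 0.0008582 rad/s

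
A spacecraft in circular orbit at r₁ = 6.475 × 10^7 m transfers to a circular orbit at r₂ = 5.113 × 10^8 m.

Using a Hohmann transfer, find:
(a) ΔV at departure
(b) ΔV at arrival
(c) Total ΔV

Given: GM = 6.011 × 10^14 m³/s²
r₁ = 6.475 × 10^7 m
r₂ = 5.113 × 10^8 m
GM = 6.011 × 10^14 m³/s²
Transfer ellipse: a_t = (r₁ + r₂)/2 = 2.88025 × 10^8 m
Circular speed at r₁: v₁ = √(GM/r₁) = 3046.87 m/s
Transfer speed at r₁ (periapsis): v₁ₜ = √(GM(2/r₁ − 1/a_t)) = 4059.53 m/s
(a) ΔV₁ = v₁ₜ − v₁ = 1012.67 m/s ≈ 1.013 km/s
Circular speed at r₂: v₂ = √(GM/r₂) = 1084.27 m/s
Transfer speed at r₂ (apoapsis): v₂ₜ = √(GM(2/r₂ − 1/a_t)) = 514.091 m/s
(b) ΔV₂ = v₂ − v₂ₜ = 570.174 m/s ≈ 570.2 m/s
(c) ΔV_total = ΔV₁ + ΔV₂ = 1582.84 m/s ≈ 1.583 km/s

Final answer:
(a) ΔV₁ = 1.013 km/s
(b) ΔV₂ = 570.2 m/s
(c) ΔV_total = 1.583 km/s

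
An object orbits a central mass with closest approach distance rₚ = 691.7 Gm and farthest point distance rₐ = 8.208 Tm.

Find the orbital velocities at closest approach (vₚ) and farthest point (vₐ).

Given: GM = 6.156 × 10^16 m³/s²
rₚ = 691.7 Gm = 6.917 × 10^11 m
rₐ = 8.208 Tm = 8.208 × 10^12 m
GM = 6.156 × 10^16 m³/s²
a = (rₚ + rₐ)/2 = 4.44985 × 10^12 m
Vis-viva: v² = GM (2/r − 1/a)
vₚ² = 6.156 × 10^16 × (2.89143 × 10^-12 − 2.24727 × 10^-13) = 164162 m²/s²
vₚ = 405.169 m/s ≈ 405.2 m/s
vₐ² = 6.156 × 10^16 × (2.43665 × 10^-13 − 2.24727 × 10^-13) = 1165.83 m²/s²
vₐ = 34.1442 m/s ≈ 34.14 m/s

Final answer: vₚ = 405.2 m/s, vₐ = 34.14 m/s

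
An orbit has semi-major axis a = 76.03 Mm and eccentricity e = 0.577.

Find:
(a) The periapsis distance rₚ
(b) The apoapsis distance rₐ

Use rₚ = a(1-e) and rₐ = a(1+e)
a = 76.03 Mm = 7.603 × 10^7 m
e = 0.577:  1 − e = 0.423,  1 + e = 1.577
(a) rₚ = a(1 − e) = 7.603 × 10^7 m × 0.423 = 3.21607 × 10^7 m ≈ 32.16 Mm
(b) rₐ = a(1 + e) = 7.603 × 10^7 m × 1.577 = 1.19899 × 10^8 m ≈ 119.9 Mm

Final answer:
(a) rₚ = 32.16 Mm
(b) rₐ = 119.9 Mm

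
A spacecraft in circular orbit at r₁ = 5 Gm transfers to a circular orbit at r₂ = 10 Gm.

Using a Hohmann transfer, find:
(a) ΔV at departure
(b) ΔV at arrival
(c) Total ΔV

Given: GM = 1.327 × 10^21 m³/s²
r₁ = 5 Gm = 5 × 10^9 m
r₂ = 10 Gm = 1 × 10^10 m
GM = 1.327 × 10^21 m³/s²
Transfer ellipse: a_t = (r₁ + r₂)/2 = 7.5 × 10^9 m
Circular speed at r₁: v₁ = √(GM/r₁) = 515170 m/s
Transfer speed at r₁ (periapsis): v₁ₜ = √(GM(2/r₁ − 1/a_t)) = 594867 m/s
(a) ΔV₁ = v₁ₜ − v₁ = 79697.1 m/s ≈ 79.7 km/s
Circular speed at r₂: v₂ = √(GM/r₂) = 364280 m/s
Transfer speed at r₂ (apoapsis): v₂ₜ = √(GM(2/r₂ − 1/a_t)) = 297433 m/s
(b) ΔV₂ = v₂ − v₂ₜ = 66846.6 m/s ≈ 66.85 km/s
(c) ΔV_total = ΔV₁ + ΔV₂ = 146544 m/s ≈ 146.5 km/s

Final answer:
(a) ΔV₁ = 79.7 km/s
(b) ΔV₂ = 66.85 km/s
(c) ΔV_total = 146.5 km/s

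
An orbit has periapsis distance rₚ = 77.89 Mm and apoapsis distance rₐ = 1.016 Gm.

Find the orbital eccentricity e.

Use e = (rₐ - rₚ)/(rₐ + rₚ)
rₚ = 77.89 Mm = 7.789 × 10^7 m
rₐ = 1.016 Gm = 1.016 × 10^9 m
rₐ − rₚ = 9.3811 × 10^8 m
rₐ + rₚ = 1.09389 × 10^9 m
e = (rₐ − rₚ)/(rₐ + rₚ) = 0.857591

Final answer: e = 0.8576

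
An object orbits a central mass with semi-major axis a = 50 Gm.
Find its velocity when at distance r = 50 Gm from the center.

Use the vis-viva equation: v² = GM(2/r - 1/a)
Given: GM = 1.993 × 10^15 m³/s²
a = 50 Gm = 5 × 10^10 m
r = 50 Gm = 5 × 10^10 m
GM = 1.993 × 10^15 m³/s²
2/r − 1/a = 4 × 10^-11 − 2 × 10^-11 = 2 × 10^-11 m⁻¹
v² = GM (2/r − 1/a) = 39860 m²/s²
v = 199.65 m/s ≈ 199.6 m/s

Final answer: 199.6 m/s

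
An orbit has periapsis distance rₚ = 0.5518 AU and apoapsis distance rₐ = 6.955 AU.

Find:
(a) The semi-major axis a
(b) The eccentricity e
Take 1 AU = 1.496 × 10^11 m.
rₚ = 0.5518 AU = 8.25493 × 10^10 m
rₐ = 6.955 AU = 1.04047 × 10^12 m
(a) a = (rₚ + rₐ)/2 = 5.61509 × 10^11 m ≈ 3.753 AU
(b) e = (rₐ − rₚ)/(rₐ + rₚ) = (9.57919 × 10^11) / (1.12302 × 10^12) = 0.852987

Final answer:
(a) a = 3.753 AU
(b) e = 0.853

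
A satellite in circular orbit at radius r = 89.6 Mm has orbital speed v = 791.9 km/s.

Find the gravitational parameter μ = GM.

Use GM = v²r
r = 89.6 Mm = 8.96 × 10^7 m
v = 791.9 km/s = 791900 m/s
v² = 6.27106 × 10^11 m²/s²
GM = v²r = 6.27106 × 10^11 × 8.96 × 10^7 = 5.61887 × 10^19 m³/s²
GM ≈ 5.619 × 10^19 m³/s²

Final answer: GM = 5.619 × 10^19 m³/s²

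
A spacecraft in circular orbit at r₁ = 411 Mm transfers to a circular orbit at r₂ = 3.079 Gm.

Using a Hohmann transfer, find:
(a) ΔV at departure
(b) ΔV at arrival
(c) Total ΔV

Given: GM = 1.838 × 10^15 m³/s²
r₁ = 411 Mm = 4.11 × 10^8 m
r₂ = 3.079 Gm = 3.079 × 10^9 m
GM = 1.838 × 10^15 m³/s²
Transfer ellipse: a_t = (r₁ + r₂)/2 = 1.745 × 10^9 m
Circular speed at r₁: v₁ = √(GM/r₁) = 2114.71 m/s
Transfer speed at r₁ (periapsis): v₁ₜ = √(GM(2/r₁ − 1/a_t)) = 2809.05 m/s
(a) ΔV₁ = v₁ₜ − v₁ = 694.332 m/s ≈ 694.3 m/s
Circular speed at r₂: v₂ = √(GM/r₂) = 772.623 m/s
Transfer speed at r₂ (apoapsis): v₂ₜ = √(GM(2/r₂ − 1/a_t)) = 374.965 m/s
(b) ΔV₂ = v₂ − v₂ₜ = 397.658 m/s ≈ 397.7 m/s
(c) ΔV_total = ΔV₁ + ΔV₂ = 1091.99 m/s ≈ 1.092 km/s

Final answer:
(a) ΔV₁ = 694.3 m/s
(b) ΔV₂ = 397.7 m/s
(c) ΔV_total = 1.092 km/s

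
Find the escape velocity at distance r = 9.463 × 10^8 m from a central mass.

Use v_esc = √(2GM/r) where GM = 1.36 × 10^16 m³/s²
r = 9.463 × 10^8 m
GM = 1.36 × 10^16 m³/s²
2GM/r = 2 × (1.36 × 10^16) / (9.463 × 10^8) = 2.87435 × 10^7 m²/s²
v_esc = √(2GM/r) = 5361.3 m/s ≈ 5.361 km/s

Final answer: 5.361 km/s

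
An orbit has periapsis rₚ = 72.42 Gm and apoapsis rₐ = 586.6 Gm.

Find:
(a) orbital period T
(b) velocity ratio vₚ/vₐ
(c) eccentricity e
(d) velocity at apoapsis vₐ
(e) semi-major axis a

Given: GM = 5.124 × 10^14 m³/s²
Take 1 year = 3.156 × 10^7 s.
rₚ = 72.42 Gm = 7.242 × 10^10 m
rₐ = 586.6 Gm = 5.866 × 10^11 m
GM = 5.124 × 10^14 m³/s²
a = (rₚ + rₐ)/2 = 3.2951 × 10^11 m
e = (rₐ − rₚ)/(rₐ + rₚ) = (5.1418 × 10^11) / (6.5902 × 10^11) = 0.780219
(a) a³ = 3.57772 × 10^34 m³;  T = 2π √(a³/GM) = 2π × 8.356 × 10^9 s = 5.25023 × 10^10 s ≈ 1664 years
(b) vₚ/vₐ = rₐ/rₚ (angular momentum) = (5.866 × 10^11) / (7.242 × 10^10) = 8.09997 ≈ 8.1
(c) e = 0.780219 ≈ 0.7802
(d) vₐ² = GM (2/rₐ − 1/a) = 5.124 × 10^14 × (3.40948 × 10^-12 − 3.03481 × 10^-12) = 191.98 m²/s²;  vₐ = 13.8557 m/s ≈ 13.86 m/s
(e) a = 3.2951 × 10^11 m ≈ 329.5 Gm

Final answer:
(a) orbital period T = 1664 years
(b) velocity ratio vₚ/vₐ = 8.1
(c) eccentricity e = 0.7802
(d) velocity at apoapsis vₐ = 13.86 m/s
(e) semi-major axis a = 329.5 Gm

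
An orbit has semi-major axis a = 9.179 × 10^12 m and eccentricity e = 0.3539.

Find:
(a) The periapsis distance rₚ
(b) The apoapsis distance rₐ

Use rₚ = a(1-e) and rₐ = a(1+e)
a = 9.179 × 10^12 m
e = 0.3539:  1 − e = 0.6461,  1 + e = 1.3539
(a) rₚ = a(1 − e) = 9.179 × 10^12 m × 0.6461 = 5.93055 × 10^12 m ≈ 5.931 × 10^12 m
(b) rₐ = a(1 + e) = 9.179 × 10^12 m × 1.3539 = 1.24274 × 10^13 m ≈ 1.243 × 10^13 m

Final answer:
(a) rₚ = 5.931 × 10^12 m
(b) rₐ = 1.243 × 10^13 m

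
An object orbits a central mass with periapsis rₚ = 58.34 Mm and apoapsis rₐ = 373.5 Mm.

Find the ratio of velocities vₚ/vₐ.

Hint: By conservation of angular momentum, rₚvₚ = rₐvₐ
rₚ = 58.34 Mm = 5.834 × 10^7 m
rₐ = 373.5 Mm = 3.735 × 10^8 m
rₚvₚ = rₐvₐ  ⇒  vₚ/vₐ = rₐ/rₚ
vₚ/vₐ = (3.735 × 10^8) / (5.834 × 10^7) = 6.40213

Final answer: vₚ/vₐ = 6.402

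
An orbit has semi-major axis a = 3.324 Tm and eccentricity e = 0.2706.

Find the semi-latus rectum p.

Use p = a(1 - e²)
a = 3.324 Tm = 3.324 × 10^12 m
e = 0.2706,  e² = 0.0732244,  1 − e² = 0.926776
p = a(1 − e²) = 3.324 × 10^12 m × 0.926776 = 3.0806 × 10^12 m ≈ 3.081 Tm

Final answer: p = 3.081 Tm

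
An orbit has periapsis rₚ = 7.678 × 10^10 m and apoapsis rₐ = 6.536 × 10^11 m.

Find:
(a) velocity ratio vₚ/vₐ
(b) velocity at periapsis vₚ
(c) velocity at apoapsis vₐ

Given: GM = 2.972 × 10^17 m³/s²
rₚ = 7.678 × 10^10 m
rₐ = 6.536 × 10^11 m
GM = 2.972 × 10^17 m³/s²
a = (rₚ + rₐ)/2 = 3.6519 × 10^11 m
e = (rₐ − rₚ)/(rₐ + rₚ) = (5.7682 × 10^11) / (7.3038 × 10^11) = 0.789753
(a) vₚ/vₐ = rₐ/rₚ (angular momentum) = (6.536 × 10^11) / (7.678 × 10^10) = 8.51263 ≈ 8.513
(b) vₚ² = GM (2/rₚ − 1/a) = 2.972 × 10^17 × (2.60485 × 10^-11 − 2.7383 × 10^-12) = 6.92778 × 10^6 m²/s²;  vₚ = 2632.07 m/s ≈ 2.632 km/s
(c) vₐ² = GM (2/rₐ − 1/a) = 2.972 × 10^17 × (3.05998 × 10^-12 − 2.7383 × 10^-12) = 95601.8 m²/s²;  vₐ = 309.195 m/s ≈ 309.2 m/s

Final answer:
(a) velocity ratio vₚ/vₐ = 8.513
(b) velocity at periapsis vₚ = 2.632 km/s
(c) velocity at apoapsis vₐ = 309.2 m/s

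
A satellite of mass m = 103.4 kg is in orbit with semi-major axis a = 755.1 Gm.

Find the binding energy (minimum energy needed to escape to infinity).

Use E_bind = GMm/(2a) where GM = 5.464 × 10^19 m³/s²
a = 755.1 Gm = 7.551 × 10^11 m
GM = 5.464 × 10^19 m³/s²
m = 103.4 kg
GMm = 5.464 × 10^19 × 103.4 = 5.64978 × 10^21 m³·kg/s²
2a = 1.5102 × 10^12 m
E_bind = GMm/(2a) = 3.74108 × 10^9 J ≈ 3.741 GJ

Final answer: 3.741 GJ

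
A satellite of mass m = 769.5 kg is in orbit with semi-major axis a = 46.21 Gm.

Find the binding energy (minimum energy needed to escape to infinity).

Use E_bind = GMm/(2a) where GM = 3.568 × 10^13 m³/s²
a = 46.21 Gm = 4.621 × 10^10 m
GM = 3.568 × 10^13 m³/s²
m = 769.5 kg
GMm = 3.568 × 10^13 × 769.5 = 2.74558 × 10^16 m³·kg/s²
2a = 9.242 × 10^10 m
E_bind = GMm/(2a) = 297076 J ≈ 297.1 kJ

Final answer: 297.1 kJ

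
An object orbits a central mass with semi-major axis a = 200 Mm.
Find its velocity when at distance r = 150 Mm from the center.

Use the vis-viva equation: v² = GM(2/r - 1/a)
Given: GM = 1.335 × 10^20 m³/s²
a = 200 Mm = 2 × 10^8 m
r = 150 Mm = 1.5 × 10^8 m
GM = 1.335 × 10^20 m³/s²
2/r − 1/a = 1.33333 × 10^-8 − 5 × 10^-9 = 8.33333 × 10^-9 m⁻¹
v² = GM (2/r − 1/a) = 1.1125 × 10^12 m²/s²
v = 1.05475 × 10^6 m/s ≈ 1055 km/s

Final answer: 1055 km/s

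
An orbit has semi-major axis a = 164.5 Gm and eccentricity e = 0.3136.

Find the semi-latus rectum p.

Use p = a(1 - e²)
a = 164.5 Gm = 1.645 × 10^11 m
e = 0.3136,  e² = 0.098345,  1 − e² = 0.901655
p = a(1 − e²) = 1.645 × 10^11 m × 0.901655 = 1.48322 × 10^11 m ≈ 148.3 Gm

Final answer: p = 148.3 Gm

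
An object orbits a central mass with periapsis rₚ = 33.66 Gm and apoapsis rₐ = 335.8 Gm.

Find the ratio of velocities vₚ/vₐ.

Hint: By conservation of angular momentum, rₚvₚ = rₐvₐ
rₚ = 33.66 Gm = 3.366 × 10^10 m
rₐ = 335.8 Gm = 3.358 × 10^11 m
rₚvₚ = rₐvₐ  ⇒  vₚ/vₐ = rₐ/rₚ
vₚ/vₐ = (3.358 × 10^11) / (3.366 × 10^10) = 9.97623

Final answer: vₚ/vₐ = 9.976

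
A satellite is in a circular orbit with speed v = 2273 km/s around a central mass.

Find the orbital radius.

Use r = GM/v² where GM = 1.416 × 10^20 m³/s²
v = 2273 km/s = 2.273 × 10^6 m/s
GM = 1.416 × 10^20 m³/s²
v² = 5.16653 × 10^12 m²/s²
r = GM/v² = (1.416 × 10^20) / (5.16653 × 10^12) = 2.74072 × 10^7 m ≈ 27.41 Mm

Final answer: 27.41 Mm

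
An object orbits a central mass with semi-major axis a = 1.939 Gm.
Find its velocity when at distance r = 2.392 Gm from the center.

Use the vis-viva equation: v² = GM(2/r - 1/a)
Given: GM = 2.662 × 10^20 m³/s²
a = 1.939 Gm = 1.939 × 10^9 m
r = 2.392 Gm = 2.392 × 10^9 m
GM = 2.662 × 10^20 m³/s²
2/r − 1/a = 8.3612 × 10^-10 − 5.1573 × 10^-10 = 3.20391 × 10^-10 m⁻¹
v² = GM (2/r − 1/a) = 8.5288 × 10^10 m²/s²
v = 292041 m/s ≈ 292 km/s

Final answer: 292 km/s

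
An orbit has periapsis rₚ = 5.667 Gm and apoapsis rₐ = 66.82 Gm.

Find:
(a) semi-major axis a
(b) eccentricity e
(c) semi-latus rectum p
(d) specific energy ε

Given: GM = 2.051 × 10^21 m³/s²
rₚ = 5.667 Gm = 5.667 × 10^9 m
rₐ = 66.82 Gm = 6.682 × 10^10 m
GM = 2.051 × 10^21 m³/s²
a = (rₚ + rₐ)/2 = 3.62435 × 10^10 m
e = (rₐ − rₚ)/(rₐ + rₚ) = (6.1153 × 10^10) / (7.2487 × 10^10) = 0.843641
(a) a = 3.62435 × 10^10 m ≈ 36.24 Gm
(b) e = 0.843641 ≈ 0.8436
(c) 1 − e² = 0.28827;  p = a(1 − e²) = 3.62435 × 10^10 × 0.28827 = 1.04479 × 10^10 m ≈ 10.45 Gm
(d) 2a = 7.2487 × 10^10 m;  ε = −GM/(2a) = -2.82947 × 10^10 J/kg ≈ -28.29 GJ/kg

Final answer:
(a) semi-major axis a = 36.24 Gm
(b) eccentricity e = 0.8436
(c) semi-latus rectum p = 10.45 Gm
(d) specific energy ε = -28.29 GJ/kg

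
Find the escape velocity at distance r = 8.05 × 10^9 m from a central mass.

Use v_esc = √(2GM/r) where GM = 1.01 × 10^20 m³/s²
r = 8.05 × 10^9 m
GM = 1.01 × 10^20 m³/s²
2GM/r = 2 × (1.01 × 10^20) / (8.05 × 10^9) = 2.50932 × 10^10 m²/s²
v_esc = √(2GM/r) = 158408 m/s ≈ 158.4 km/s

Final answer: 158.4 km/s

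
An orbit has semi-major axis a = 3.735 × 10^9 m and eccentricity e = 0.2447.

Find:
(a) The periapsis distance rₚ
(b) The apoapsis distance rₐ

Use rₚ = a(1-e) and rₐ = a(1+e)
a = 3.735 × 10^9 m
e = 0.2447:  1 − e = 0.7553,  1 + e = 1.2447
(a) rₚ = a(1 − e) = 3.735 × 10^9 m × 0.7553 = 2.82105 × 10^9 m ≈ 2.821 × 10^9 m
(b) rₐ = a(1 + e) = 3.735 × 10^9 m × 1.2447 = 4.64895 × 10^9 m ≈ 4.649 × 10^9 m

Final answer:
(a) rₚ = 2.821 × 10^9 m
(b) rₐ = 4.649 × 10^9 m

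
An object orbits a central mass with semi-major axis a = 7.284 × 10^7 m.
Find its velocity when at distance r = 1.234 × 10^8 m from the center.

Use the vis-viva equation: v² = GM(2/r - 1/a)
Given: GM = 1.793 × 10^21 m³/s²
a = 7.284 × 10^7 m
r = 1.234 × 10^8 m
GM = 1.793 × 10^21 m³/s²
2/r − 1/a = 1.62075 × 10^-8 − 1.37287 × 10^-8 = 2.47873 × 10^-9 m⁻¹
v² = GM (2/r − 1/a) = 4.44437 × 10^12 m²/s²
v = 2.10817 × 10^6 m/s ≈ 2108 km/s

Final answer: 2108 km/s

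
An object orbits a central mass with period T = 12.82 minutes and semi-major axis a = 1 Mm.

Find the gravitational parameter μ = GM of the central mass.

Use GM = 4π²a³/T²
T = 12.82 minutes = 769.2 s
a = 1 Mm = 1 × 10^6 m
a³ = 1 × 10^18 m³
T² = 591669 s²
GM = 4π² × (1 × 10^18) / 591669 = 6.67239 × 10^13 m³/s²
GM ≈ 6.672 × 10^13 m³/s²

Final answer: GM = 6.672 × 10^13 m³/s²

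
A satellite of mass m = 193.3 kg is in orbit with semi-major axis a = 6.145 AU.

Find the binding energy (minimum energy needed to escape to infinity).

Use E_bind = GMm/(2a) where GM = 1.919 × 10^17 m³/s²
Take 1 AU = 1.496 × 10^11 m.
a = 6.145 AU = 9.19292 × 10^11 m
GM = 1.919 × 10^17 m³/s²
m = 193.3 kg
GMm = 1.919 × 10^17 × 193.3 = 3.70943 × 10^19 m³·kg/s²
2a = 1.83858 × 10^12 m
E_bind = GMm/(2a) = 2.01755 × 10^7 J ≈ 20.18 MJ

Final answer: 20.18 MJ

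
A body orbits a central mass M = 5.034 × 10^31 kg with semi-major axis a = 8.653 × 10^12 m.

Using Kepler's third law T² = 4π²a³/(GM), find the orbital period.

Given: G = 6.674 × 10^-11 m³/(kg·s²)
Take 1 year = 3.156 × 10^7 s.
M = 5.034 × 10^31 kg
GM = G × M = 6.674 × 10^-11 × 5.034 × 10^31 = 3.35969 × 10^21 m³/s²
a = 8.653 × 10^12 m
a³ = 6.47888 × 10^38 m³
T = 2π √(a³/GM) = 2π √((6.47888 × 10^38) / (3.35969 × 10^21)) = 2π × 4.39137 × 10^8 s
T = 2.75918 × 10^9 s ≈ 87.43 years

Final answer: 87.43 years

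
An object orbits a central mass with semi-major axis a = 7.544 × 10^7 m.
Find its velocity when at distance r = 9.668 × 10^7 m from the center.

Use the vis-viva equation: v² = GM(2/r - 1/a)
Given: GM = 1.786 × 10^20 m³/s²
a = 7.544 × 10^7 m
r = 9.668 × 10^7 m
GM = 1.786 × 10^20 m³/s²
2/r − 1/a = 2.06868 × 10^-8 − 1.32556 × 10^-8 = 7.43123 × 10^-9 m⁻¹
v² = GM (2/r − 1/a) = 1.32722 × 10^12 m²/s²
v = 1.15205 × 10^6 m/s ≈ 1152 km/s

Final answer: 1152 km/s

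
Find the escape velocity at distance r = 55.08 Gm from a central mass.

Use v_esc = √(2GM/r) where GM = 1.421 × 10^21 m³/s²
r = 55.08 Gm = 5.508 × 10^10 m
GM = 1.421 × 10^21 m³/s²
2GM/r = 2 × (1.421 × 10^21) / (5.508 × 10^10) = 5.15977 × 10^10 m²/s²
v_esc = √(2GM/r) = 227151 m/s ≈ 227.2 km/s

Final answer: 227.2 km/s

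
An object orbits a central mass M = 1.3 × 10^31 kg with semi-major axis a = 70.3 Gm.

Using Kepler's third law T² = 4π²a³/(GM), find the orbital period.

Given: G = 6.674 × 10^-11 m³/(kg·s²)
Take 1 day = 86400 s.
M = 1.3 × 10^31 kg
GM = G × M = 6.674 × 10^-11 × 1.3 × 10^31 = 8.6762 × 10^20 m³/s²
a = 70.3 Gm = 7.03 × 10^10 m
a³ = 3.47429 × 10^32 m³
T = 2π √(a³/GM) = 2π √((3.47429 × 10^32) / (8.6762 × 10^20)) = 2π × 632803 s
T = 3.97602 × 10^6 s ≈ 46.02 days

Final answer: 46.02 days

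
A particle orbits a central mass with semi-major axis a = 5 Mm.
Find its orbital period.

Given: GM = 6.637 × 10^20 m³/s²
a = 5 Mm = 5 × 10^6 m
GM = 6.637 × 10^20 m³/s²
a³ = 1.25 × 10^20 m³
T = 2π √(a³/GM) = 2π √((1.25 × 10^20) / (6.637 × 10^20)) = 2π × 0.433979 s
T = 2.72677 s ≈ 2.727 seconds

Final answer: 2.727 seconds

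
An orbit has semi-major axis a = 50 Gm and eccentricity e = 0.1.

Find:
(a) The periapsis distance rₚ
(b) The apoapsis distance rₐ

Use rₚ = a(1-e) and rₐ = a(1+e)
a = 50 Gm = 5 × 10^10 m
e = 0.1:  1 − e = 0.9,  1 + e = 1.1
(a) rₚ = a(1 − e) = 5 × 10^10 m × 0.9 = 4.5 × 10^10 m ≈ 45 Gm
(b) rₐ = a(1 + e) = 5 × 10^10 m × 1.1 = 5.5 × 10^10 m ≈ 55 Gm

Final answer:
(a) rₚ = 45 Gm
(b) rₐ = 55 Gm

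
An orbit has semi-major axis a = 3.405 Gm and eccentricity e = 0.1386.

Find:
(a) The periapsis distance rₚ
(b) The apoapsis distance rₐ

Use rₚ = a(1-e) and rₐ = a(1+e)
a = 3.405 Gm = 3.405 × 10^9 m
e = 0.1386:  1 − e = 0.8614,  1 + e = 1.1386
(a) rₚ = a(1 − e) = 3.405 × 10^9 m × 0.8614 = 2.93307 × 10^9 m ≈ 2.933 Gm
(b) rₐ = a(1 + e) = 3.405 × 10^9 m × 1.1386 = 3.87693 × 10^9 m ≈ 3.877 Gm

Final answer:
(a) rₚ = 2.933 Gm
(b) rₐ = 3.877 Gm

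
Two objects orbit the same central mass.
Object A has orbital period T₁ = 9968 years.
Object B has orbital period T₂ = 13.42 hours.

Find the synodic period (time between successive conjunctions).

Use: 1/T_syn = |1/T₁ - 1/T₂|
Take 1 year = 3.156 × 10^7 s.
T₁ = 9968 years = 3.1459 × 10^11 s
T₂ = 13.42 hours = 48312 s
1/T₁ = 3.17874 × 10^-12 s⁻¹
1/T₂ = 2.06988 × 10^-5 s⁻¹
|1/T₁ − 1/T₂| = 2.06988 × 10^-5 s⁻¹
T_syn = 1 / |1/T₁ − 1/T₂| = 48312 s ≈ 13.42 hours

Final answer: T_syn = 13.42 hours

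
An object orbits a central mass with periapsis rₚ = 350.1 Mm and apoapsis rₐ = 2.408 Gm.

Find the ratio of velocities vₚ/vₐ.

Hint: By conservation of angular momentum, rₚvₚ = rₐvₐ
rₚ = 350.1 Mm = 3.501 × 10^8 m
rₐ = 2.408 Gm = 2.408 × 10^9 m
rₚvₚ = rₐvₐ  ⇒  vₚ/vₐ = rₐ/rₚ
vₚ/vₐ = (2.408 × 10^9) / (3.501 × 10^8) = 6.87803

Final answer: vₚ/vₐ = 6.878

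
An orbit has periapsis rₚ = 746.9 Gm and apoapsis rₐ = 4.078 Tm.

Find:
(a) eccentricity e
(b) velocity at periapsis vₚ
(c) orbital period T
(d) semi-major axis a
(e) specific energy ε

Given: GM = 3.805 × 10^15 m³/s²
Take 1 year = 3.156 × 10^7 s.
rₚ = 746.9 Gm = 7.469 × 10^11 m
rₐ = 4.078 Tm = 4.078 × 10^12 m
GM = 3.805 × 10^15 m³/s²
a = (rₚ + rₐ)/2 = 2.41245 × 10^12 m
e = (rₐ − rₚ)/(rₐ + rₚ) = (3.3311 × 10^12) / (4.8249 × 10^12) = 0.690398
(a) e = 0.690398 ≈ 0.6904
(b) vₚ² = GM (2/rₚ − 1/a) = 3.805 × 10^15 × (2.67773 × 10^-12 − 4.14516 × 10^-13) = 8611.55 m²/s²;  vₚ = 92.7984 m/s ≈ 92.8 m/s
(c) a³ = 1.40403 × 10^37 m³;  T = 2π √(a³/GM) = 2π × 6.07449 × 10^10 s = 3.81672 × 10^11 s ≈ 1.209 × 10^4 years
(d) a = 2.41245 × 10^12 m ≈ 2.412 Tm
(e) 2a = 4.8249 × 10^12 m;  ε = −GM/(2a) = -788.617 J/kg ≈ -788.6 J/kg

Final answer:
(a) eccentricity e = 0.6904
(b) velocity at periapsis vₚ = 92.8 m/s
(c) orbital period T = 1.209 × 10^4 years
(d) semi-major axis a = 2.412 Tm
(e) specific energy ε = -788.6 J/kg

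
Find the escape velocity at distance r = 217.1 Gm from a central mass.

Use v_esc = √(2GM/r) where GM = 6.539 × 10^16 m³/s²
r = 217.1 Gm = 2.171 × 10^11 m
GM = 6.539 × 10^16 m³/s²
2GM/r = 2 × (6.539 × 10^16) / (2.171 × 10^11) = 602395 m²/s²
v_esc = √(2GM/r) = 776.141 m/s ≈ 776.1 m/s

Final answer: 776.1 m/s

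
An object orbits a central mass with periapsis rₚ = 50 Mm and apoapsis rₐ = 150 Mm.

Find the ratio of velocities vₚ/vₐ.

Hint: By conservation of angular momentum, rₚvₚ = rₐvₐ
rₚ = 50 Mm = 5 × 10^7 m
rₐ = 150 Mm = 1.5 × 10^8 m
rₚvₚ = rₐvₐ  ⇒  vₚ/vₐ = rₐ/rₚ
vₚ/vₐ = (1.5 × 10^8) / (5 × 10^7) = 3

Final answer: vₚ/vₐ = 3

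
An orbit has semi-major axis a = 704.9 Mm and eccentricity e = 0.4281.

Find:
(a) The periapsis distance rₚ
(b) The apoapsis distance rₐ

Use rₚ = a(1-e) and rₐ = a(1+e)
a = 704.9 Mm = 7.049 × 10^8 m
e = 0.4281:  1 − e = 0.5719,  1 + e = 1.4281
(a) rₚ = a(1 − e) = 7.049 × 10^8 m × 0.5719 = 4.03132 × 10^8 m ≈ 403.1 Mm
(b) rₐ = a(1 + e) = 7.049 × 10^8 m × 1.4281 = 1.00667 × 10^9 m ≈ 1.007 Gm

Final answer:
(a) rₚ = 403.1 Mm
(b) rₐ = 1.007 Gm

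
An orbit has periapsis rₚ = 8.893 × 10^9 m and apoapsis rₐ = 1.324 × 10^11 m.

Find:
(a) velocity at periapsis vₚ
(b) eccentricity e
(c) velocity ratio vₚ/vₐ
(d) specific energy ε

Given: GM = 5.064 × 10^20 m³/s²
rₚ = 8.893 × 10^9 m
rₐ = 1.324 × 10^11 m
GM = 5.064 × 10^20 m³/s²
a = (rₚ + rₐ)/2 = 7.06465 × 10^10 m
e = (rₐ − rₚ)/(rₐ + rₚ) = (1.23507 × 10^11) / (1.41293 × 10^11) = 0.87412
(a) vₚ² = GM (2/rₚ − 1/a) = 5.064 × 10^20 × (2.24896 × 10^-10 − 1.4155 × 10^-11) = 1.06719 × 10^11 m²/s²;  vₚ = 326679 m/s ≈ 326.7 km/s
(b) e = 0.87412 ≈ 0.8741
(c) vₚ/vₐ = rₐ/rₚ (angular momentum) = (1.324 × 10^11) / (8.893 × 10^9) = 14.8881 ≈ 14.89
(d) 2a = 1.41293 × 10^11 m;  ε = −GM/(2a) = -3.58404 × 10^9 J/kg ≈ -3.584 GJ/kg

Final answer:
(a) velocity at periapsis vₚ = 326.7 km/s
(b) eccentricity e = 0.8741
(c) velocity ratio vₚ/vₐ = 14.89
(d) specific energy ε = -3.584 GJ/kg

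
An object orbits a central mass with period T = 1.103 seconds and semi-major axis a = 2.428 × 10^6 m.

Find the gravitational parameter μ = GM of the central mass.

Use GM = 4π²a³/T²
T = 1.103 seconds
a = 2.428 × 10^6 m
a³ = 1.43135 × 10^19 m³
T² = 1.21661 s²
GM = 4π² × (1.43135 × 10^19) / 1.21661 = 4.64467 × 10^20 m³/s²
GM ≈ 4.645 × 10^20 m³/s²

Final answer: GM = 4.645 × 10^20 m³/s²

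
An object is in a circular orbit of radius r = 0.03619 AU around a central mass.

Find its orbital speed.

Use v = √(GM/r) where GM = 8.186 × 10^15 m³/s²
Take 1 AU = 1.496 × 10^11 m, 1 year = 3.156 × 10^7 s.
r = 0.03619 AU = 5.41402 × 10^9 m
GM = 8.186 × 10^15 m³/s²
GM/r = (8.186 × 10^15) / (5.41402 × 10^9) = 1.512 × 10^6 m²/s²
v = √(GM/r) = 1229.63 m/s ≈ 0.2594 AU/year

Final answer: 0.2594 AU/year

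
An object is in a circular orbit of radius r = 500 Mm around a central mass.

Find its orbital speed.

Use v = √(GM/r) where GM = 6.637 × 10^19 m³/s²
r = 500 Mm = 5 × 10^8 m
GM = 6.637 × 10^19 m³/s²
GM/r = (6.637 × 10^19) / (5 × 10^8) = 1.3274 × 10^11 m²/s²
v = √(GM/r) = 364335 m/s ≈ 364.3 km/s

Final answer: 364.3 km/s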